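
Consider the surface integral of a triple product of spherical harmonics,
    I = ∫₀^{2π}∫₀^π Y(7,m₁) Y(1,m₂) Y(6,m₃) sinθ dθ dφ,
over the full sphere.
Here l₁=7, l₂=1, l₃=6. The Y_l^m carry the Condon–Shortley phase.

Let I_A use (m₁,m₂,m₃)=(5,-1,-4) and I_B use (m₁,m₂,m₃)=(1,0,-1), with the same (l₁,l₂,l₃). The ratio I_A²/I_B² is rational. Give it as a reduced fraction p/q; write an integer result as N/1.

Shared (l₁,l₂,l₃)=(7,1,6): N and (l;000)² cancel in I_A²/I_B².
A: Δ = 2!·12!·0!/15! = 1/1365; Racah Σ t=0..0: t=0:+1/14515200 = 1/14515200; ⇒ 3j(7 1 6; 5 -1 -4)² = 22/455, sgn +1
B: Δ = 2!·12!·0!/15! = 1/1365; Racah Σ t=1..1: t=1:−1/604800 = -1/604800; ⇒ 3j(7 1 6; 1 0 -1)² = 16/455, sgn +1
I_A²/I_B² = (22/455)/(16/455) = 11/8

11/8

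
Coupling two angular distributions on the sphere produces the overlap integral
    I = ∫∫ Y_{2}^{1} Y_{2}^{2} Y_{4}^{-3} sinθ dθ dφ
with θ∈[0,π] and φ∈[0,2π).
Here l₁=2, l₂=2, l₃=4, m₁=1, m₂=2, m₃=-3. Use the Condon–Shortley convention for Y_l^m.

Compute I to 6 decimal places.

m-sum 0 ✓  L=8 even ✓  0≤4≤4 ✓
Π(2lᵢ+1) = 5×5×9 = 225
triangle coeff Δ(2,2,4) = 1/630
Σ_t [0,0]: t=0:+1/16 = 1/16
(3j)²=2/35 [(2 2 4; 0 0 0)], sign=+1
Σ_t [0,0]: t=0:+1/144 = 1/144
(3j)²=1/18 [(2 2 4; 1 2 -3)], sign=-1
⇒ 4πI² = 5/7
I = (-1)√(5/7/(4π)) = -0.23841361

-0.238414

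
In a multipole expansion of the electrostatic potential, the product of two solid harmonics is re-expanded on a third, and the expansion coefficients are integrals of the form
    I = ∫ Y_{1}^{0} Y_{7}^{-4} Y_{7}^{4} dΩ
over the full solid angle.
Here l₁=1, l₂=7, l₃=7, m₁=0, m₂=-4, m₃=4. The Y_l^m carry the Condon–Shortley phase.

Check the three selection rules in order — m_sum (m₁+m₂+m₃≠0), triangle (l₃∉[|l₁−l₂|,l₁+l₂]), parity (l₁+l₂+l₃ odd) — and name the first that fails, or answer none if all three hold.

m₁+m₂+m₃ = 0 − 4 + 4 = 0  ✓
triangle: |1−7|=6 ≤ l₃=7 ≤ 1+7=8  ✓
parity: l₁+l₂+l₃ = 15 is odd  ✗

parity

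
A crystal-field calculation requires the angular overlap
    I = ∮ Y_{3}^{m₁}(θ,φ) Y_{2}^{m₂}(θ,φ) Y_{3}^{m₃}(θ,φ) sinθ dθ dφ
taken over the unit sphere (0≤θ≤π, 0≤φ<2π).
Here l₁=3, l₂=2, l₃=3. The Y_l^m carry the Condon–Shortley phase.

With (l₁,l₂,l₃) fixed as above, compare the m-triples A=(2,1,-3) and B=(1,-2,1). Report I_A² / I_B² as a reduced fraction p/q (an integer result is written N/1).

Same 3,2,3: normalisation and zero-m 3j drop out of the ratio.
A: Δ: 2! 4! 2! / 9! → 1/3780; sum: t=1:−1/48 = -1/48; 3j²(3 2 3; 2 1 -3) = Δ·Π!·Σ² = 5/84  (sign -1)
B: Δ: 2! 4! 2! / 9! → 1/3780; sum: t=0:+1/16 = 1/16; 3j²(3 2 3; 1 -2 1) = Δ·Π!·Σ² = 2/35  (sign +1)
I_A²/I_B² = (5/84)/(2/35) = 25/24

25/24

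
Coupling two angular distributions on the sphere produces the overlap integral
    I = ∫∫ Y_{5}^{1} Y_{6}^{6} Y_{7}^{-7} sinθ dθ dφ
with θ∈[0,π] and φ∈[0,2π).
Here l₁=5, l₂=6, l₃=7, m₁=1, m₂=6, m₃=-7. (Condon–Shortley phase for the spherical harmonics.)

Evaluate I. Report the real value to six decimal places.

m-sum 0 ✓  L=18 even ✓  1≤7≤11 ✓
Π(2lᵢ+1) = 11×13×15 = 2145
triangle coeff Δ(5,6,7) = 1/174594420
Σ_t [0,4]: t=0:+1/4147200 t=1:−1/207360 t=2:+1/82944 t=3:−1/207360 t=4:+1/4147200 = 1/345600
(3j)²=420/46189 [(5 6 7; 0 0 0)], sign=-1
Σ_t [4,4]: t=4:+1/696729600 = 1/696729600
(3j)²=11/1292 [(5 6 7; 1 6 -7)], sign=+1
⇒ 4πI² = 17325/104329
I = (-1)√(17325/104329/(4π)) = -0.11495534

-0.114955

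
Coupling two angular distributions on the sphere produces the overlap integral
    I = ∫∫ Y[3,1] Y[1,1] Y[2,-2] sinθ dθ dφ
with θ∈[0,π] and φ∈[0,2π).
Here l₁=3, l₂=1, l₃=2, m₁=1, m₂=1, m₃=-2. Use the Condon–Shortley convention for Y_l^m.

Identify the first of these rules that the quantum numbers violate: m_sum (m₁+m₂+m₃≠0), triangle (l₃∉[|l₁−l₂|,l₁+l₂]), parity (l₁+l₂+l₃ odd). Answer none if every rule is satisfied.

Σmᵢ = 0  ✓
l₃∈[|l₁−l₂|,l₁+l₂]=[2,4], have l₃=2  ✓
Σlᵢ = 6 ⇒ even  ✓

none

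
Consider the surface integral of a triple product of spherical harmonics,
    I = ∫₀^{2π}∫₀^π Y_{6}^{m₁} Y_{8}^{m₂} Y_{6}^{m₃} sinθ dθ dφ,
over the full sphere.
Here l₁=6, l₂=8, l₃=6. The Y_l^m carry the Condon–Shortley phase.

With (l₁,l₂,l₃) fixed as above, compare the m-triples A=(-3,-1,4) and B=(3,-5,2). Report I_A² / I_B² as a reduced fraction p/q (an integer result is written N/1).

Same 6,8,6: normalisation and zero-m 3j drop out of the ratio.
A: Δ: 8! 4! 8! / 21! → 1/1309458150; sum: t=5:−1/24883200 t=6:+1/43545600 t=7:−1/812851200 = -1/54190080; 3j²(6 8 6; -3 -1 4) = Δ·Π!·Σ² = 2430/323323  (sign -1)
B: Δ: 8! 4! 8! / 21! → 1/1309458150; sum: t=0:+1/174182400 t=1:−1/29030400 t=2:+1/43545600 t=3:−1/696729600 = -1/139345920; 3j²(6 8 6; 3 -5 2) = Δ·Π!·Σ² = 1/323  (sign -1)
I_A²/I_B² = (2430/323323)/(1/323) = 2430/1001

2430/1001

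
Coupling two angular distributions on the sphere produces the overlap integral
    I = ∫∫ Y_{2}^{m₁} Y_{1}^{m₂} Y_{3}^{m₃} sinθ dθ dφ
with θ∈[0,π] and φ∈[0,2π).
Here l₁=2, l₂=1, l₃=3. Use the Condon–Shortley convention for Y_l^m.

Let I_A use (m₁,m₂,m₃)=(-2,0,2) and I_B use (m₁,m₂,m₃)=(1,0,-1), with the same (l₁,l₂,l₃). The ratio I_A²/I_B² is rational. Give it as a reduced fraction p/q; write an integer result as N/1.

5/8

l's match ⇒ only the (l;m) 3-j factors differ between A and B.
A: triangle coeff Δ(2,1,3) = 1/105; Σ_t [0,0]: t=0:+1/24 = 1/24; (3j)²=1/21 [(2 1 3; -2 0 2)], sign=-1
B: triangle coeff Δ(2,1,3) = 1/105; Σ_t [0,0]: t=0:+1/6 = 1/6; (3j)²=8/105 [(2 1 3; 1 0 -1)], sign=+1
I_A²/I_B² = (1/21)/(8/105) = 5/8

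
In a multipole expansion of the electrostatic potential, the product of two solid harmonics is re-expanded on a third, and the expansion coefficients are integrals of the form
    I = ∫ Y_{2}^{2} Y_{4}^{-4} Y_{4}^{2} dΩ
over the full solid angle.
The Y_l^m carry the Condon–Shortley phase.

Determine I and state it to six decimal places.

-0.106180

m-sum 0 ✓  L=10 even ✓  2≤4≤6 ✓
Π(2lᵢ+1) = 5×9×9 = 405
triangle coeff Δ(2,4,4) = 1/13860
Σ_t [0,2]: t=0:+1/192 t=1:−1/36 t=2:+1/192 = -5/288
(3j)²=20/693 [(2 4 4; 0 0 0)], sign=-1
Σ_t [0,0]: t=0:+1/2880 = 1/2880
(3j)²=2/165 [(2 4 4; 2 -4 2)], sign=+1
⇒ 4πI² = 120/847
I = (-1)√(120/847/(4π)) = -0.10618031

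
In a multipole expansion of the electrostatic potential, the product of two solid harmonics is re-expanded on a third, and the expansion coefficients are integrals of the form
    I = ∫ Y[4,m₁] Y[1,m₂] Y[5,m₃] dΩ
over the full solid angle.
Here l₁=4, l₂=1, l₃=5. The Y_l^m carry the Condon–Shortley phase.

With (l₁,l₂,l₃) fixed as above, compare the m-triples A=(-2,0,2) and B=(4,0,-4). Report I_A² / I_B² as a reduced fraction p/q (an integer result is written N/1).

Same 4,1,5: normalisation and zero-m 3j drop out of the ratio.
A: Δ: 0! 8! 2! / 11! → 1/495; sum: t=0:+1/1440 = 1/1440; 3j²(4 1 5; -2 0 2) = Δ·Π!·Σ² = 7/165  (sign -1)
B: Δ: 0! 8! 2! / 11! → 1/495; sum: t=0:+1/40320 = 1/40320; 3j²(4 1 5; 4 0 -4) = Δ·Π!·Σ² = 1/55  (sign -1)
I_A²/I_B² = (7/165)/(1/55) = 7/3

7/3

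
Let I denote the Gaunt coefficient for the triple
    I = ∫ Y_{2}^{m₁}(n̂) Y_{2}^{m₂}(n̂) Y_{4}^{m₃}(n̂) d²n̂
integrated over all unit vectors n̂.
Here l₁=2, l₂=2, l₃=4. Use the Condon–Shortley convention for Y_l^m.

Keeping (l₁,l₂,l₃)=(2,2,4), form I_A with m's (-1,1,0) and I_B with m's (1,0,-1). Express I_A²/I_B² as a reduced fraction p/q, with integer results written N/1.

Same 2,2,4: normalisation and zero-m 3j drop out of the ratio.
A: Δ: 0! 4! 4! / 9! → 1/630; sum: t=0:+1/36 = 1/36; 3j²(2 2 4; -1 1 0) = Δ·Π!·Σ² = 8/315  (sign +1)
B: Δ: 0! 4! 4! / 9! → 1/630; sum: t=0:+1/24 = 1/24; 3j²(2 2 4; 1 0 -1) = Δ·Π!·Σ² = 1/21  (sign -1)
I_A²/I_B² = (8/315)/(1/21) = 8/15

8/15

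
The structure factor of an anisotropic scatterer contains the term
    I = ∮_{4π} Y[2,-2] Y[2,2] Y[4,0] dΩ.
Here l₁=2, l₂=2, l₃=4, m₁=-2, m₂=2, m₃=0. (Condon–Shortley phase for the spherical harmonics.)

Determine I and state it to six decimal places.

0.040299

m-sum 0 ✓  L=8 even ✓  0≤4≤4 ✓
Π(2lᵢ+1) = 5×5×9 = 225
triangle coeff Δ(2,2,4) = 1/630
Σ_t [0,0]: t=0:+1/16 = 1/16
(3j)²=2/35 [(2 2 4; 0 0 0)], sign=+1
Σ_t [0,0]: t=0:+1/576 = 1/576
(3j)²=1/630 [(2 2 4; -2 2 0)], sign=+1
⇒ 4πI² = 1/49
I = (+1)√(1/49/(4π)) = 0.04029926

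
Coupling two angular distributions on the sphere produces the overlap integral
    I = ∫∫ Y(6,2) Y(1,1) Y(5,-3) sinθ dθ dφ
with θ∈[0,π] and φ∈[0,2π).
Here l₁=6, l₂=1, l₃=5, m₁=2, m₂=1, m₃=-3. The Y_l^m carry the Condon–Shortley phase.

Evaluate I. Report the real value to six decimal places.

Checks pass: Σm=0; 12 even; l₃=5∈[5,7].
(2·6+1)(2·1+1)(2·5+1) = 429
Δ: 2! 10! 0! / 13! → 1/858
sum: t=1:−1/14400 = -1/14400
3j²(6 1 5; 0 0 0) = Δ·Π!·Σ² = 6/143  (sign +1)
sum: t=2:+1/161280 = 1/161280
3j²(6 1 5; 2 1 -3) = Δ·Π!·Σ² = 1/143  (sign +1)
combine: 4πI² = 429·6/143·1/143 = 18/143
take √, sign +1: I = 0.10008369

0.100084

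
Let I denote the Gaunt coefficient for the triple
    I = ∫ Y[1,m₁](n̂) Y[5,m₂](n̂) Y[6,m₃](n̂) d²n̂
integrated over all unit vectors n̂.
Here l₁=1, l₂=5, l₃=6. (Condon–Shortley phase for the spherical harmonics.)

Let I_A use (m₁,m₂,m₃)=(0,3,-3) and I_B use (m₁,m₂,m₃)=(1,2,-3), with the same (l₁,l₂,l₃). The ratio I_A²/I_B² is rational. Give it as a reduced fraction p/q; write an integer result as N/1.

Shared (l₁,l₂,l₃)=(1,5,6): N and (l;000)² cancel in I_A²/I_B².
A: Δ = 0!·2!·10!/13! = 1/858; Racah Σ t=0..0: t=0:+1/80640 = 1/80640; ⇒ 3j(1 5 6; 0 3 -3)² = 9/286, sgn -1
B: Δ = 0!·2!·10!/13! = 1/858; Racah Σ t=0..0: t=0:+1/60480 = 1/60480; ⇒ 3j(1 5 6; 1 2 -3)² = 6/143, sgn -1
I_A²/I_B² = (9/286)/(6/143) = 3/4

3/4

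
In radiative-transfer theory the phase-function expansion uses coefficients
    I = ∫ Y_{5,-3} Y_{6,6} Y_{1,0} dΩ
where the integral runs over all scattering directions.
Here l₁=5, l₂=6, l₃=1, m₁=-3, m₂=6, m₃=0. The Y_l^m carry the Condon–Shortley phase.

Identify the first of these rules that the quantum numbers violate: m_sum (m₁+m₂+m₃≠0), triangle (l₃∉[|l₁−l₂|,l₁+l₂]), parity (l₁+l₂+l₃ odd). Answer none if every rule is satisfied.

Σmᵢ = 3  ✗
l₃∈[|l₁−l₂|,l₁+l₂]=[1,11], have l₃=1
Σlᵢ = 12 ⇒ even

m_sum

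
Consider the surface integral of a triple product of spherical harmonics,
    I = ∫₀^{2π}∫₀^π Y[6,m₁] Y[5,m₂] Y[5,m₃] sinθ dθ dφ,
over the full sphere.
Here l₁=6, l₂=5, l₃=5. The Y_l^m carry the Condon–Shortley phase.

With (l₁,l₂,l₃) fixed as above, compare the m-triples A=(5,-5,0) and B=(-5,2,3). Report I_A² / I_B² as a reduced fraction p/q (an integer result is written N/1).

Shared (l₁,l₂,l₃)=(6,5,5): N and (l;000)² cancel in I_A²/I_B².
A: Δ = 6!·6!·4!/17! = 1/28588560; Racah Σ t=0..0: t=0:+1/2073600 = 1/2073600; ⇒ 3j(6 5 5; 5 -5 0)² = 15/884, sgn -1
B: Δ = 6!·6!·4!/17! = 1/28588560; Racah Σ t=5..6: t=5:−1/345600 t=6:+1/518400 = -1/1036800; ⇒ 3j(6 5 5; -5 2 3)² = 7/2210, sgn -1
I_A²/I_B² = (15/884)/(7/2210) = 75/14

75/14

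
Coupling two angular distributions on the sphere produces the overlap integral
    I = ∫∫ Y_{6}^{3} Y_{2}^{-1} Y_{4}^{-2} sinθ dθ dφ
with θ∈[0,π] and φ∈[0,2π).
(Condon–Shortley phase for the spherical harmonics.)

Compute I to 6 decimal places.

-0.252474

Checks pass: Σm=0; 12 even; l₃=4∈[4,8].
(2·6+1)(2·2+1)(2·4+1) = 585
Δ: 4! 8! 0! / 13! → 1/6435
sum: t=2:+1/2304 = 1/2304
3j²(6 2 4; 0 0 0) = Δ·Π!·Σ² = 5/143  (sign +1)
sum: t=1:−1/8640 = -1/8640
3j²(6 2 4; 3 -1 -2) = Δ·Π!·Σ² = 28/715  (sign -1)
combine: 4πI² = 585·5/143·28/715 = 1260/1573
take √, sign -1: I = -0.25247360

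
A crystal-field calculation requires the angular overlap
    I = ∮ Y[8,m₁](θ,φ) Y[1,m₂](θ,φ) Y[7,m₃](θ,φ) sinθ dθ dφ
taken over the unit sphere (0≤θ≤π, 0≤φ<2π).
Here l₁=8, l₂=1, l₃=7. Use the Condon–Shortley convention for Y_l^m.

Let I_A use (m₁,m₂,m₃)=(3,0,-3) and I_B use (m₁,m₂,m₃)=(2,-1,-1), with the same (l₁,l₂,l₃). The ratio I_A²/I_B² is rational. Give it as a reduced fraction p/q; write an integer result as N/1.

11/9

Shared (l₁,l₂,l₃)=(8,1,7): N and (l;000)² cancel in I_A²/I_B².
A: Δ = 2!·14!·0!/17! = 1/2040; Racah Σ t=1..1: t=1:−1/87091200 = -1/87091200; ⇒ 3j(8 1 7; 3 0 -3)² = 11/408, sgn -1
B: Δ = 2!·14!·0!/17! = 1/2040; Racah Σ t=0..0: t=0:+1/58060800 = 1/58060800; ⇒ 3j(8 1 7; 2 -1 -1)² = 3/136, sgn +1
I_A²/I_B² = (11/408)/(3/136) = 11/9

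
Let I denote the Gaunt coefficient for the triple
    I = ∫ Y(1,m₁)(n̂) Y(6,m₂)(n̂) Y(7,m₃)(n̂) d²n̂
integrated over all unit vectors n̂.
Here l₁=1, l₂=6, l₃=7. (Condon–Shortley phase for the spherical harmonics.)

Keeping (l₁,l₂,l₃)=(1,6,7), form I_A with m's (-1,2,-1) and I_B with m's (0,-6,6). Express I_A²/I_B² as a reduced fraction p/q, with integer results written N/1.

15/13

Shared (l₁,l₂,l₃)=(1,6,7): N and (l;000)² cancel in I_A²/I_B².
A: Δ = 0!·2!·12!/15! = 1/1365; Racah Σ t=0..0: t=0:+1/1935360 = 1/1935360; ⇒ 3j(1 6 7; -1 2 -1)² = 1/91, sgn +1
B: Δ = 0!·2!·12!/15! = 1/1365; Racah Σ t=0..0: t=0:+1/479001600 = 1/479001600; ⇒ 3j(1 6 7; 0 -6 6)² = 1/105, sgn -1
I_A²/I_B² = (1/91)/(1/105) = 15/13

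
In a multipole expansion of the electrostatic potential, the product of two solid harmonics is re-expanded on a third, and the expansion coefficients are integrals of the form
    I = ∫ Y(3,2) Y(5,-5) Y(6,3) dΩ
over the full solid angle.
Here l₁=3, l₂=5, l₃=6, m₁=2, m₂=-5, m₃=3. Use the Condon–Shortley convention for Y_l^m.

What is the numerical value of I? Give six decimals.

0.088266

Rules hold: Σm=0, L=14 even, 2≤6≤8.
N = 7·11·13 = 1001
Δ = 2!·4!·8!/15! = 1/675675
Racah Σ t=0..2: t=0:+1/8640 t=1:−1/2304 t=2:+1/8640 = -7/34560
⇒ 3j(3 5 6; 0 0 0)² = 7/429, sgn -1
Racah Σ t=0..0: t=0:+1/483840 = 1/483840
⇒ 3j(3 5 6; 2 -5 3)² = 6/1001, sgn -1
4πI² = N·(3j₀)²·(3jₘ)² = 14/143
I = +1·√(0.0979021/4π) = 0.08826552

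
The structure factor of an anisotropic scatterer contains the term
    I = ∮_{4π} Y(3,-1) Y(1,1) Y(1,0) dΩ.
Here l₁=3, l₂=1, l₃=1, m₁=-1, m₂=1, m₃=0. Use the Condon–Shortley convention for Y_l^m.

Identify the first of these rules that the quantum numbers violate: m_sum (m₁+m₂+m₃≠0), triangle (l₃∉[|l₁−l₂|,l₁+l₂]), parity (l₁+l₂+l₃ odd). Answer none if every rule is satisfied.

Σmᵢ = 0  ✓
l₃∈[|l₁−l₂|,l₁+l₂]=[2,4], have l₃=1  ✗
Σlᵢ = 5 ⇒ odd

triangle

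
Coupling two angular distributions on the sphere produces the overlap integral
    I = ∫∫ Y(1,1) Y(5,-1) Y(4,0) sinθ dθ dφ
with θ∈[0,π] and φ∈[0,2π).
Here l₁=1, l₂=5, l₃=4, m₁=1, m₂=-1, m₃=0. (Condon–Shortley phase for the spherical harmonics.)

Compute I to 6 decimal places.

m-sum 0 ✓  L=10 even ✓  4≤4≤6 ✓
Π(2lᵢ+1) = 3×11×9 = 297
triangle coeff Δ(1,5,4) = 1/495
Σ_t [1,1]: t=1:−1/576 = -1/576
(3j)²=5/99 [(1 5 4; 0 0 0)], sign=-1
Σ_t [0,0]: t=0:+1/1152 = 1/1152
(3j)²=1/33 [(1 5 4; 1 -1 0)], sign=+1
⇒ 4πI² = 5/11
I = (-1)√(5/11/(4π)) = -0.19018827

-0.190188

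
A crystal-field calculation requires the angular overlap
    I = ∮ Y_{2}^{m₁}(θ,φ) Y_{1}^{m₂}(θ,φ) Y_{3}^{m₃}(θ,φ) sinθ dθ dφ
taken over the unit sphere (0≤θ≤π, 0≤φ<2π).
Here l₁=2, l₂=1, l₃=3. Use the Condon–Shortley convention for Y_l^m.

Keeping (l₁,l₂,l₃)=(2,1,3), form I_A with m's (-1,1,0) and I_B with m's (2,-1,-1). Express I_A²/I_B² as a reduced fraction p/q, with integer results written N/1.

3/1

Same 2,1,3: normalisation and zero-m 3j drop out of the ratio.
A: Δ: 0! 4! 2! / 7! → 1/105; sum: t=0:+1/12 = 1/12; 3j²(2 1 3; -1 1 0) = Δ·Π!·Σ² = 1/35  (sign -1)
B: Δ: 0! 4! 2! / 7! → 1/105; sum: t=0:+1/48 = 1/48; 3j²(2 1 3; 2 -1 -1) = Δ·Π!·Σ² = 1/105  (sign +1)
I_A²/I_B² = (1/35)/(1/105) = 3/1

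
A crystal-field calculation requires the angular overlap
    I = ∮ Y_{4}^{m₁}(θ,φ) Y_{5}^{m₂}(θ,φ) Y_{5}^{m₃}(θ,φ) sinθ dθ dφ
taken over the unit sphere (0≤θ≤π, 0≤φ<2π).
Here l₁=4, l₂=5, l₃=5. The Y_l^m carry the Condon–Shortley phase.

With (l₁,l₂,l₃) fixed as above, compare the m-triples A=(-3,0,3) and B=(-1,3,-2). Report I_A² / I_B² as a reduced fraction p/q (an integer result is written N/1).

6/5

l's match ⇒ only the (l;m) 3-j factors differ between A and B.
A: triangle coeff Δ(4,5,5) = 1/3153150; Σ_t [3,4]: t=3:−1/6912 t=4:+1/17280 = -1/11520; (3j)²=2/143 [(4 5 5; -3 0 3)], sign=-1
B: triangle coeff Δ(4,5,5) = 1/3153150; Σ_t [2,4]: t=2:+1/17280 t=3:−1/2880 t=4:+1/6912 = -1/6912; (3j)²=5/429 [(4 5 5; -1 3 -2)], sign=+1
I_A²/I_B² = (2/143)/(5/429) = 6/5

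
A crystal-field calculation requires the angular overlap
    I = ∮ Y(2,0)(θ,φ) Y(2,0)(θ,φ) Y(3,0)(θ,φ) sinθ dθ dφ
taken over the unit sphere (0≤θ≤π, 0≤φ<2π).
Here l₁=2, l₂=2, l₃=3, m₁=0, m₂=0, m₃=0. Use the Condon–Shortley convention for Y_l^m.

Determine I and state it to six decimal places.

Σlᵢ=7 odd — θ-integrand is odd under cosθ→−cosθ; I=0

0.000000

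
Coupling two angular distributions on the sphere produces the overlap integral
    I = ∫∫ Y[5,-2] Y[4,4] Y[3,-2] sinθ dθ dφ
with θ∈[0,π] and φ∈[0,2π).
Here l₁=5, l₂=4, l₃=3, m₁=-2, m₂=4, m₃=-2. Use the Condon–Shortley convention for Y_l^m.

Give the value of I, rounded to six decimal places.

-0.109480

Rules hold: Σm=0, L=12 even, 1≤3≤9.
N = 11·9·7 = 693
Δ = 6!·4!·2!/13! = 1/180180
Racah Σ t=2..4: t=2:+1/576 t=3:−1/144 t=4:+1/576 = -1/288
⇒ 3j(5 4 3; 0 0 0)² = 20/1001, sgn +1
Racah Σ t=6..6: t=6:+1/8640 = 1/8640
⇒ 3j(5 4 3; -2 4 -2)² = 14/1287, sgn -1
4πI² = N·(3j₀)²·(3jₘ)² = 280/1859
I = -1·√(0.150619/4π) = -0.10947990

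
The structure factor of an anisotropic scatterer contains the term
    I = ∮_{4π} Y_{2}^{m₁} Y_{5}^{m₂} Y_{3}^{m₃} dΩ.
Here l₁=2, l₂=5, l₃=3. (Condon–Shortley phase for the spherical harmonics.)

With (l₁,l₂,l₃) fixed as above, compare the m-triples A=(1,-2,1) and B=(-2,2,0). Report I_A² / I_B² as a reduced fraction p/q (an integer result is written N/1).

3/1

l's match ⇒ only the (l;m) 3-j factors differ between A and B.
A: triangle coeff Δ(2,5,3) = 1/2310; Σ_t [1,1]: t=1:−1/288 = -1/288; (3j)²=1/22 [(2 5 3; 1 -2 1)], sign=-1
B: triangle coeff Δ(2,5,3) = 1/2310; Σ_t [4,4]: t=4:+1/864 = 1/864; (3j)²=1/66 [(2 5 3; -2 2 0)], sign=-1
I_A²/I_B² = (1/22)/(1/66) = 3/1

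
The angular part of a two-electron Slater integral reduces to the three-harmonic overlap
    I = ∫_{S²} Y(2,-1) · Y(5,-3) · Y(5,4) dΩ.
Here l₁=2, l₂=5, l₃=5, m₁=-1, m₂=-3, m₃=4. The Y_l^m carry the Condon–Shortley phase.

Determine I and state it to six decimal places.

Rules hold: Σm=0, L=12 even, 3≤5≤7.
N = 5·11·11 = 605
Δ = 2!·2!·8!/13! = 1/38610
Racah Σ t=0..2: t=0:+1/2880 t=1:−1/576 t=2:+1/2880 = -1/960
⇒ 3j(2 5 5; 0 0 0)² = 10/429, sgn +1
Racah Σ t=1..2: t=1:−1/10080 t=2:+1/80640 = -1/11520
⇒ 3j(2 5 5; -1 -3 4)² = 49/1430, sgn +1
4πI² = N·(3j₀)²·(3jₘ)² = 245/507
I = +1·√(0.483235/4π) = 0.19609844

0.196098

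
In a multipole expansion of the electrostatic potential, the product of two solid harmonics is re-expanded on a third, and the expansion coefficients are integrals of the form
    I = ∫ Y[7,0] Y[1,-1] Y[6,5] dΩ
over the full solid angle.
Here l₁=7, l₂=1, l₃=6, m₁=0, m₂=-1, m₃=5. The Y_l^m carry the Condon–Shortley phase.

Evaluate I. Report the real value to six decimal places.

0 − 1 + 5 = 4 ≠ 0: azimuthal integral kills it; I = 0

0.000000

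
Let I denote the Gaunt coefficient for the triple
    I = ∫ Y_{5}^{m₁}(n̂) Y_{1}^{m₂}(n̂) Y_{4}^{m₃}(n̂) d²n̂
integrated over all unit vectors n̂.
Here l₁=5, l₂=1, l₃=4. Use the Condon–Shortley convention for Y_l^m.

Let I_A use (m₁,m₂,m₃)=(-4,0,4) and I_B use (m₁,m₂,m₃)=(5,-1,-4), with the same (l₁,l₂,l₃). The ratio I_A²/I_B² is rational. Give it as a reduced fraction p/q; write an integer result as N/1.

1/5

Shared (l₁,l₂,l₃)=(5,1,4): N and (l;000)² cancel in I_A²/I_B².
A: Δ = 2!·8!·0!/11! = 1/495; Racah Σ t=1..1: t=1:−1/40320 = -1/40320; ⇒ 3j(5 1 4; -4 0 4)² = 1/55, sgn -1
B: Δ = 2!·8!·0!/11! = 1/495; Racah Σ t=0..0: t=0:+1/80640 = 1/80640; ⇒ 3j(5 1 4; 5 -1 -4)² = 1/11, sgn +1
I_A²/I_B² = (1/55)/(1/11) = 1/5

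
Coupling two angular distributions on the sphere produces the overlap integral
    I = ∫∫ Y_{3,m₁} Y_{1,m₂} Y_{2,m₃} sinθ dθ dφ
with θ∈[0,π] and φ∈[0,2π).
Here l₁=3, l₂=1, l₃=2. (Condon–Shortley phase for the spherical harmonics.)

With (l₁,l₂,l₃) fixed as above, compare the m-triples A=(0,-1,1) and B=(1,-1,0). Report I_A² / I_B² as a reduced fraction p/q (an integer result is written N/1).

1/2

Shared (l₁,l₂,l₃)=(3,1,2): N and (l;000)² cancel in I_A²/I_B².
A: Δ = 2!·4!·0!/7! = 1/105; Racah Σ t=0..0: t=0:+1/12 = 1/12; ⇒ 3j(3 1 2; 0 -1 1)² = 1/35, sgn -1
B: Δ = 2!·4!·0!/7! = 1/105; Racah Σ t=0..0: t=0:+1/8 = 1/8; ⇒ 3j(3 1 2; 1 -1 0)² = 2/35, sgn +1
I_A²/I_B² = (1/35)/(2/35) = 1/2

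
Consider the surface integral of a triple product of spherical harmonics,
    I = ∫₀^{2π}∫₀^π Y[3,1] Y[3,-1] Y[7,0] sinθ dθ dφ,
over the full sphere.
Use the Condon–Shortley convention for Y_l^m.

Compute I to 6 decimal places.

0.000000

|3−3|≤7≤3+3 violated ⇒ I = 0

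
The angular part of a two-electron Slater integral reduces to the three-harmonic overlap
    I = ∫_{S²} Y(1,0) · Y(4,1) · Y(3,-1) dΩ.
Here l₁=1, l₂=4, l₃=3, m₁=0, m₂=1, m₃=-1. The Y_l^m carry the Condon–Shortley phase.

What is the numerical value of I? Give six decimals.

m-sum 0 ✓  L=8 even ✓  3≤3≤5 ✓
Π(2lᵢ+1) = 3×9×7 = 189
triangle coeff Δ(1,4,3) = 1/252
Σ_t [1,1]: t=1:−1/36 = -1/36
(3j)²=4/63 [(1 4 3; 0 0 0)], sign=+1
Σ_t [1,1]: t=1:−1/48 = -1/48
(3j)²=5/84 [(1 4 3; 0 1 -1)], sign=-1
⇒ 4πI² = 5/7
I = (-1)√(5/7/(4π)) = -0.23841361

-0.238414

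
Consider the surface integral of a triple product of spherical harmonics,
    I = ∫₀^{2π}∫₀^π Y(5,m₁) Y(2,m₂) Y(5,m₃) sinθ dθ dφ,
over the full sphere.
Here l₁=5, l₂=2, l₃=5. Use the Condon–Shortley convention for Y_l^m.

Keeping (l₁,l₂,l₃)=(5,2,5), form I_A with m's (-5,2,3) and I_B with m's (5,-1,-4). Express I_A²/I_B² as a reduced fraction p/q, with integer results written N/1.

Shared (l₁,l₂,l₃)=(5,2,5): N and (l;000)² cancel in I_A²/I_B².
A: Δ = 2!·8!·2!/13! = 1/38610; Racah Σ t=2..2: t=2:+1/161280 = 1/161280; ⇒ 3j(5 2 5; -5 2 3)² = 1/143, sgn +1
B: Δ = 2!·8!·2!/13! = 1/38610; Racah Σ t=0..0: t=0:+1/80640 = 1/80640; ⇒ 3j(5 2 5; 5 -1 -4)² = 9/286, sgn -1
I_A²/I_B² = (1/143)/(9/286) = 2/9

2/9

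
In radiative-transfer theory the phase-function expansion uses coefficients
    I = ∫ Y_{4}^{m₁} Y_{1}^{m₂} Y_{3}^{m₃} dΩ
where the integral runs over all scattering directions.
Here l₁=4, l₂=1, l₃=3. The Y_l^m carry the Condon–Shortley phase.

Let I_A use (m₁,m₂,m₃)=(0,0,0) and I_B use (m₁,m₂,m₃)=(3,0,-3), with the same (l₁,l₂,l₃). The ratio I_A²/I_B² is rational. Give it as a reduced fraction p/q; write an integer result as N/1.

l's match ⇒ only the (l;m) 3-j factors differ between A and B.
A: triangle coeff Δ(4,1,3) = 1/252; Σ_t [1,1]: t=1:−1/36 = -1/36; (3j)²=4/63 [(4 1 3; 0 0 0)], sign=+1
B: triangle coeff Δ(4,1,3) = 1/252; Σ_t [1,1]: t=1:−1/720 = -1/720; (3j)²=1/36 [(4 1 3; 3 0 -3)], sign=-1
I_A²/I_B² = (4/63)/(1/36) = 16/7

16/7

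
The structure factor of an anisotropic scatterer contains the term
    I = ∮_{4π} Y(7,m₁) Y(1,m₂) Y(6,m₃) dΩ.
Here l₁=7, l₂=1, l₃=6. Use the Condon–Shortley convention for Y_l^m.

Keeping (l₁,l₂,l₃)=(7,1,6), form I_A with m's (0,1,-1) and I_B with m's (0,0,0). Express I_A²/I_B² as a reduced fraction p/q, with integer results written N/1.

3/7

Shared (l₁,l₂,l₃)=(7,1,6): N and (l;000)² cancel in I_A²/I_B².
A: Δ = 2!·12!·0!/15! = 1/1365; Racah Σ t=2..2: t=2:+1/1209600 = 1/1209600; ⇒ 3j(7 1 6; 0 1 -1)² = 1/65, sgn -1
B: Δ = 2!·12!·0!/15! = 1/1365; Racah Σ t=1..1: t=1:−1/518400 = -1/518400; ⇒ 3j(7 1 6; 0 0 0)² = 7/195, sgn -1
I_A²/I_B² = (1/65)/(7/195) = 3/7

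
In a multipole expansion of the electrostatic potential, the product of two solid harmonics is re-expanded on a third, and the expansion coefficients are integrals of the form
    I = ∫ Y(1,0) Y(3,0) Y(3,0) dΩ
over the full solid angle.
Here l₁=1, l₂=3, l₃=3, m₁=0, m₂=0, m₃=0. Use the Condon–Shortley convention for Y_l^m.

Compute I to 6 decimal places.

L=7 odd ⇒ parity kills the (l;000) factor ⇒ I = 0

0.000000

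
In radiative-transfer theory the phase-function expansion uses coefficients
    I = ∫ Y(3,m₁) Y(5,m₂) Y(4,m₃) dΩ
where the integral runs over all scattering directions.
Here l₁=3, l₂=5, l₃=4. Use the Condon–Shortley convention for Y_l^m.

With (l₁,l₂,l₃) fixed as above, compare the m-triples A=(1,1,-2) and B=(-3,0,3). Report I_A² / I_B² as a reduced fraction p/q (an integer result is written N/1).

1849/1575

Same 3,5,4: normalisation and zero-m 3j drop out of the ratio.
A: Δ: 4! 2! 6! / 13! → 1/180180; sum: t=0:+1/34560 t=1:−1/720 t=2:+1/384 = 43/34560; 3j²(3 5 4; 1 1 -2) = Δ·Π!·Σ² = 1849/180180  (sign +1)
B: Δ: 4! 2! 6! / 13! → 1/180180; sum: t=4:+1/5760 = 1/5760; 3j²(3 5 4; -3 0 3) = Δ·Π!·Σ² = 5/572  (sign -1)
I_A²/I_B² = (1849/180180)/(5/572) = 1849/1575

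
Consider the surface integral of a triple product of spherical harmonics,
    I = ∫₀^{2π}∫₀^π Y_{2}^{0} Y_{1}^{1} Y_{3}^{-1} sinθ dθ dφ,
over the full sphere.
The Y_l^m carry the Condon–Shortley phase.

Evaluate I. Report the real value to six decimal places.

-0.202301

Rules hold: Σm=0, L=6 even, 1≤3≤3.
N = 5·3·7 = 105
Δ = 0!·4!·2!/7! = 1/105
Racah Σ t=0..0: t=0:+1/4 = 1/4
⇒ 3j(2 1 3; 0 0 0)² = 3/35, sgn -1
Racah Σ t=0..0: t=0:+1/8 = 1/8
⇒ 3j(2 1 3; 0 1 -1)² = 2/35, sgn +1
4πI² = N·(3j₀)²·(3jₘ)² = 18/35
I = -1·√(0.514286/4π) = -0.20230066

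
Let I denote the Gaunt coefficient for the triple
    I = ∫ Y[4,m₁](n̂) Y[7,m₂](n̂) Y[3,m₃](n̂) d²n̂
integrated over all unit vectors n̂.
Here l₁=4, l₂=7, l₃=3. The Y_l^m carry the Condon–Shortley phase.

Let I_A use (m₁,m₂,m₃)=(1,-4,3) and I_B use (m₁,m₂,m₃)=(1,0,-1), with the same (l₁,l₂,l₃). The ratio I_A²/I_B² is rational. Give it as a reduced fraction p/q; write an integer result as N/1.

22/35

Shared (l₁,l₂,l₃)=(4,7,3): N and (l;000)² cancel in I_A²/I_B².
A: Δ = 8!·0!·6!/15! = 1/45045; Racah Σ t=3..3: t=3:−1/518400 = -1/518400; ⇒ 3j(4 7 3; 1 -4 3)² = 2/195, sgn -1
B: Δ = 8!·0!·6!/15! = 1/45045; Racah Σ t=3..3: t=3:−1/34560 = -1/34560; ⇒ 3j(4 7 3; 1 0 -1)² = 7/429, sgn -1
I_A²/I_B² = (2/195)/(7/429) = 22/35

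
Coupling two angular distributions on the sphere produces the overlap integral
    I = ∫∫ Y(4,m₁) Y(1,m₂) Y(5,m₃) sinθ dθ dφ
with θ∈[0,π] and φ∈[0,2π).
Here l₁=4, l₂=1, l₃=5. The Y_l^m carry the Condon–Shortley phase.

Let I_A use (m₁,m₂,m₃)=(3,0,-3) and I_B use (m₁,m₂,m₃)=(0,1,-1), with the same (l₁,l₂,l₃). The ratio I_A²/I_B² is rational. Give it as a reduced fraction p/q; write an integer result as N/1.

Shared (l₁,l₂,l₃)=(4,1,5): N and (l;000)² cancel in I_A²/I_B².
A: Δ = 0!·8!·2!/11! = 1/495; Racah Σ t=0..0: t=0:+1/5040 = 1/5040; ⇒ 3j(4 1 5; 3 0 -3)² = 16/495, sgn +1
B: Δ = 0!·8!·2!/11! = 1/495; Racah Σ t=0..0: t=0:+1/1152 = 1/1152; ⇒ 3j(4 1 5; 0 1 -1)² = 1/33, sgn +1
I_A²/I_B² = (16/495)/(1/33) = 16/15

16/15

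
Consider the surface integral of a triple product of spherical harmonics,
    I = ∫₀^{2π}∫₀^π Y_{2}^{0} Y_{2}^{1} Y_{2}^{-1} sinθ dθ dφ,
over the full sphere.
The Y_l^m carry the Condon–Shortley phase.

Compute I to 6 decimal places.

-0.090112

m-sum 0 ✓  L=6 even ✓  0≤2≤4 ✓
Π(2lᵢ+1) = 5×5×5 = 125
triangle coeff Δ(2,2,2) = 1/630
Σ_t [0,2]: t=0:+1/8 t=1:−1/1 t=2:+1/8 = -3/4
(3j)²=2/35 [(2 2 2; 0 0 0)], sign=-1
Σ_t [1,2]: t=1:−1/2 t=2:+1/4 = -1/4
(3j)²=1/70 [(2 2 2; 0 1 -1)], sign=+1
⇒ 4πI² = 5/49
I = (-1)√(5/49/(4π)) = -0.09011188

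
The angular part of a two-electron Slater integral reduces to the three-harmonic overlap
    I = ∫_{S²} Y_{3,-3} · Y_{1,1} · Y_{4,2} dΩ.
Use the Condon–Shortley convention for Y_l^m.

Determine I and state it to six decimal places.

0.061558

Rules hold: Σm=0, L=8 even, 2≤4≤4.
N = 7·3·9 = 189
Δ = 0!·6!·2!/9! = 1/252
Racah Σ t=0..0: t=0:+1/36 = 1/36
⇒ 3j(3 1 4; 0 0 0)² = 4/63, sgn +1
Racah Σ t=0..0: t=0:+1/1440 = 1/1440
⇒ 3j(3 1 4; -3 1 2)² = 1/252, sgn +1
4πI² = N·(3j₀)²·(3jₘ)² = 1/21
I = +1·√(0.047619/4π) = 0.06155813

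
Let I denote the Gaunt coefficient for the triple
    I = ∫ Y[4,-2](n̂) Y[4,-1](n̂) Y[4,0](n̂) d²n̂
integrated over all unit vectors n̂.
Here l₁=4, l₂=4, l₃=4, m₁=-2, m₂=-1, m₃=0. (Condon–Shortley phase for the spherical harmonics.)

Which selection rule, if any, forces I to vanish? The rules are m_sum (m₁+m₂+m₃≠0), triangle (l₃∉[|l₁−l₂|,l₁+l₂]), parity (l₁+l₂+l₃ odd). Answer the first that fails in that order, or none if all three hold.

m_sum

Σmᵢ = -3  ✗
l₃∈[|l₁−l₂|,l₁+l₂]=[0,8], have l₃=4
Σlᵢ = 12 ⇒ even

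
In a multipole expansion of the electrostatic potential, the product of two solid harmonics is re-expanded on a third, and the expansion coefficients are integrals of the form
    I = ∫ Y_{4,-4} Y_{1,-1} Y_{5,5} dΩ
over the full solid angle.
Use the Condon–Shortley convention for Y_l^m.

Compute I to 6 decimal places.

Rules hold: Σm=0, L=10 even, 3≤5≤5.
N = 9·3·11 = 297
Δ = 0!·8!·2!/11! = 1/495
Racah Σ t=0..0: t=0:+1/576 = 1/576
⇒ 3j(4 1 5; 0 0 0)² = 5/99, sgn -1
Racah Σ t=0..0: t=0:+1/80640 = 1/80640
⇒ 3j(4 1 5; -4 -1 5)² = 1/11, sgn +1
4πI² = N·(3j₀)²·(3jₘ)² = 15/11
I = -1·√(1.36364/4π) = -0.32941575

-0.329416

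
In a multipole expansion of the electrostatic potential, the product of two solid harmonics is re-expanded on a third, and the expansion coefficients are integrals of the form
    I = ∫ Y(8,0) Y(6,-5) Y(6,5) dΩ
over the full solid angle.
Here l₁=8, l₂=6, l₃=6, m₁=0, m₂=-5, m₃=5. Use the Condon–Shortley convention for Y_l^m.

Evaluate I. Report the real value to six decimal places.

Checks pass: Σm=0; 20 even; l₃=6∈[2,14].
(2·8+1)(2·6+1)(2·6+1) = 2873
Δ: 8! 8! 4! / 21! → 1/1309458150
sum: t=2:+1/49766400 t=3:−1/3110400 t=4:+1/1327104 t=5:−1/3110400 t=6:+1/49766400 = 1/6635520
3j²(8 6 6; 0 0 0) = Δ·Π!·Σ² = 350/46189  (sign +1)
sum: t=0:+1/9754214400 t=1:−1/609638400 = -1/650280960
3j²(8 6 6; 0 -5 5) = Δ·Π!·Σ² = 275/58786  (sign +1)
combine: 4πI² = 2873·350/46189·275/58786 = 625/6137
take √, sign +1: I = 0.09002373

0.090024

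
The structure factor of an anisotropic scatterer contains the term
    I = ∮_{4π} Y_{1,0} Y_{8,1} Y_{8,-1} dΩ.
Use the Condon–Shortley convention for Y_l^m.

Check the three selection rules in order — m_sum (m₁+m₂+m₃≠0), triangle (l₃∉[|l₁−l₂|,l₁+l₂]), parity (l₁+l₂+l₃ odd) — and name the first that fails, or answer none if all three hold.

parity

Σmᵢ = 0  ✓
l₃∈[|l₁−l₂|,l₁+l₂]=[7,9], have l₃=8  ✓
Σlᵢ = 17 ⇒ odd  ✗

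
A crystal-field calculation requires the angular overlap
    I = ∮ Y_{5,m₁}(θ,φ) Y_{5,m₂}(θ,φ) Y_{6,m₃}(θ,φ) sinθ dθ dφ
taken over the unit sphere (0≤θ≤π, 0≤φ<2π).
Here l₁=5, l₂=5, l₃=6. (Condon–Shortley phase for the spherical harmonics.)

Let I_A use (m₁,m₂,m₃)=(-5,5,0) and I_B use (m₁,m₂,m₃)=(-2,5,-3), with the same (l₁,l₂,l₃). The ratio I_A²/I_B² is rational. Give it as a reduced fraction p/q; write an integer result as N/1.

Same 5,5,6: normalisation and zero-m 3j drop out of the ratio.
A: Δ: 4! 6! 6! / 17! → 1/28588560; sum: t=4:+1/12441600 = 1/12441600; 3j²(5 5 6; -5 5 0) = Δ·Π!·Σ² = 15/9724  (sign +1)
B: Δ: 4! 6! 6! / 17! → 1/28588560; sum: t=4:+1/622080 = 1/622080; 3j²(5 5 6; -2 5 -3) = Δ·Π!·Σ² = 105/4862  (sign -1)
I_A²/I_B² = (15/9724)/(105/4862) = 1/14

1/14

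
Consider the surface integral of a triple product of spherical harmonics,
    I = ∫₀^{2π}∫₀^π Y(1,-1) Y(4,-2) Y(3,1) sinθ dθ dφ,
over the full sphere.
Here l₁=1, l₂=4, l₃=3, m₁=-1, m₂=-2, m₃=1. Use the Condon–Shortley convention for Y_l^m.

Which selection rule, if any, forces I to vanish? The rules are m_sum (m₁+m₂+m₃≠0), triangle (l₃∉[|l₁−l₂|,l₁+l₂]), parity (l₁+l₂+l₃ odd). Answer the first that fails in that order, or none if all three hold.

azimuthal sum: -1 − 2 + 1 = -2  ✗
3 ≤ 3 ≤ 5 (triangle on l)
L = 1 + 4 + 3 = 8 (even)

m_sum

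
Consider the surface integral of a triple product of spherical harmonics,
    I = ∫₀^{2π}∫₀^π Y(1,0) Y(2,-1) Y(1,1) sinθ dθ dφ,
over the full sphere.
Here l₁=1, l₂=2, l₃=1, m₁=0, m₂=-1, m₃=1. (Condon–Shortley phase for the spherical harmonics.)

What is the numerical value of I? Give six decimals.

Checks pass: Σm=0; 4 even; l₃=1∈[1,3].
(2·1+1)(2·2+1)(2·1+1) = 45
Δ: 2! 0! 2! / 5! → 1/30
sum: t=1:−1/1 = -1/1
3j²(1 2 1; 0 0 0) = Δ·Π!·Σ² = 2/15  (sign +1)
sum: t=1:−1/2 = -1/2
3j²(1 2 1; 0 -1 1) = Δ·Π!·Σ² = 1/10  (sign -1)
combine: 4πI² = 45·2/15·1/10 = 3/5
take √, sign -1: I = -0.21850969

-0.218510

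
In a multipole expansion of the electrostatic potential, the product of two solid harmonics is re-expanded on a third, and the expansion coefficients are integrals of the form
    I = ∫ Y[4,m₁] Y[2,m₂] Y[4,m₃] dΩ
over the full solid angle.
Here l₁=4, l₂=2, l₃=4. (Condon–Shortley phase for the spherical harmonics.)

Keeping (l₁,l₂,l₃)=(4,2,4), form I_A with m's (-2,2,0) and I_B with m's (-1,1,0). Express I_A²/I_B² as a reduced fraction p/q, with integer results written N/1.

l's match ⇒ only the (l;m) 3-j factors differ between A and B.
A: triangle coeff Δ(4,2,4) = 1/13860; Σ_t [2,2]: t=2:+1/192 = 1/192; (3j)²=3/77 [(4 2 4; -2 2 0)], sign=+1
B: triangle coeff Δ(4,2,4) = 1/13860; Σ_t [1,2]: t=1:−1/96 t=2:+1/72 = 1/288; (3j)²=1/462 [(4 2 4; -1 1 0)], sign=+1
I_A²/I_B² = (3/77)/(1/462) = 18/1

18/1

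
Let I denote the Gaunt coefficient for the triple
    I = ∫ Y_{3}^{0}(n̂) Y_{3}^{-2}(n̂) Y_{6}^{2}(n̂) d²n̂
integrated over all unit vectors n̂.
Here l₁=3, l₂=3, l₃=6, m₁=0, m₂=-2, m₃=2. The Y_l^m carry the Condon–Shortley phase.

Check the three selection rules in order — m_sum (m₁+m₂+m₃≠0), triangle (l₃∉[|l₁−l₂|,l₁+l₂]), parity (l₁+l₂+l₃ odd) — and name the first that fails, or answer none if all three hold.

none

m₁+m₂+m₃ = 0 − 2 + 2 = 0  ✓
triangle: |3−3|=0 ≤ l₃=6 ≤ 3+3=6  ✓
parity: l₁+l₂+l₃ = 12 is even  ✓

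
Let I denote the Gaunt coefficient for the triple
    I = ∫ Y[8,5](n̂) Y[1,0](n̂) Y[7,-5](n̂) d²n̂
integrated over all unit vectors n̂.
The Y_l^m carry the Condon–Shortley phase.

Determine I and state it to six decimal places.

-0.191081

m-sum 0 ✓  L=16 even ✓  7≤7≤9 ✓
Π(2lᵢ+1) = 17×3×15 = 765
triangle coeff Δ(8,1,7) = 1/2040
Σ_t [1,1]: t=1:−1/25401600 = -1/25401600
(3j)²=8/255 [(8 1 7; 0 0 0)], sign=+1
Σ_t [1,1]: t=1:−1/958003200 = -1/958003200
(3j)²=13/680 [(8 1 7; 5 0 -5)], sign=-1
⇒ 4πI² = 39/85
I = (-1)√(39/85/(4π)) = -0.19108118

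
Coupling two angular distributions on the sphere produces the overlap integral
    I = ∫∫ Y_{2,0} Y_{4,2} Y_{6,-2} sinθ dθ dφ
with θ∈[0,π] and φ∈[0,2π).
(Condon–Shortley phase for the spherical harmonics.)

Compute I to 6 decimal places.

Rules hold: Σm=0, L=12 even, 2≤6≤6.
N = 5·9·13 = 585
Δ = 0!·4!·8!/13! = 1/6435
Racah Σ t=0..0: t=0:+1/2304 = 1/2304
⇒ 3j(2 4 6; 0 0 0)² = 5/143, sgn +1
Racah Σ t=0..0: t=0:+1/5760 = 1/5760
⇒ 3j(2 4 6; 0 2 -2)² = 56/2145, sgn +1
4πI² = N·(3j₀)²·(3jₘ)² = 840/1573
I = +1·√(0.534011/4π) = 0.20614383

0.206144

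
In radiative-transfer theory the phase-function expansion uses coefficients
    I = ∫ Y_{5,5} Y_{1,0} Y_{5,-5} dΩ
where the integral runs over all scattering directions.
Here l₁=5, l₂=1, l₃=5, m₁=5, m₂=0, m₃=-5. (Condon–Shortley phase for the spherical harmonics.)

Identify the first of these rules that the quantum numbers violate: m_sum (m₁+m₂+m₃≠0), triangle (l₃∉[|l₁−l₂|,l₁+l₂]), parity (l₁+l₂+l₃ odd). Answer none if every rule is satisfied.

azimuthal sum: 5 + 0 − 5 = 0  ✓
4 ≤ 5 ≤ 6 (triangle on l)  ✓
L = 5 + 1 + 5 = 11 (odd)  ✗

parity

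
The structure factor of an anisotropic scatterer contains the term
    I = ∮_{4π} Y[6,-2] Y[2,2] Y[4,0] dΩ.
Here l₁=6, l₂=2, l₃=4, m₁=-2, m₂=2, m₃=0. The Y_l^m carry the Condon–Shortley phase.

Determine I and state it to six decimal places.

0.133065

Checks pass: Σm=0; 12 even; l₃=4∈[4,8].
(2·6+1)(2·2+1)(2·4+1) = 585
Δ: 4! 8! 0! / 13! → 1/6435
sum: t=2:+1/2304 = 1/2304
3j²(6 2 4; 0 0 0) = Δ·Π!·Σ² = 5/143  (sign +1)
sum: t=4:+1/13824 = 1/13824
3j²(6 2 4; -2 2 0) = Δ·Π!·Σ² = 14/1287  (sign +1)
combine: 4πI² = 585·5/143·14/1287 = 350/1573
take √, sign +1: I = 0.13306527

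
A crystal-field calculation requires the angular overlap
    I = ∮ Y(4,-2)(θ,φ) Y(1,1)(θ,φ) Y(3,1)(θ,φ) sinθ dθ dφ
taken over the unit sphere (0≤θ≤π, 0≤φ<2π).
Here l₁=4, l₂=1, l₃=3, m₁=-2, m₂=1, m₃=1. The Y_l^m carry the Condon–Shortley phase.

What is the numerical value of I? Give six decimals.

Checks pass: Σm=0; 8 even; l₃=3∈[3,5].
(2·4+1)(2·1+1)(2·3+1) = 189
Δ: 2! 6! 0! / 9! → 1/252
sum: t=1:−1/36 = -1/36
3j²(4 1 3; 0 0 0) = Δ·Π!·Σ² = 4/63  (sign +1)
sum: t=2:+1/96 = 1/96
3j²(4 1 3; -2 1 1) = Δ·Π!·Σ² = 5/84  (sign +1)
combine: 4πI² = 189·4/63·5/84 = 5/7
take √, sign +1: I = 0.23841361

0.238414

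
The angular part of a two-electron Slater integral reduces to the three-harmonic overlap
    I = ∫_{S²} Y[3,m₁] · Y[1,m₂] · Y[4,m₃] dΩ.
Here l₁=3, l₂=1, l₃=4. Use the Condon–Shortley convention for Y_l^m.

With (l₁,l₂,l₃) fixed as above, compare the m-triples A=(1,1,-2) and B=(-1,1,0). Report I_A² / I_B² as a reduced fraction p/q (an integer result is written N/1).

l's match ⇒ only the (l;m) 3-j factors differ between A and B.
A: triangle coeff Δ(3,1,4) = 1/252; Σ_t [0,0]: t=0:+1/96 = 1/96; (3j)²=5/84 [(3 1 4; 1 1 -2)], sign=+1
B: triangle coeff Δ(3,1,4) = 1/252; Σ_t [0,0]: t=0:+1/96 = 1/96; (3j)²=1/42 [(3 1 4; -1 1 0)], sign=+1
I_A²/I_B² = (5/84)/(1/42) = 5/2

5/2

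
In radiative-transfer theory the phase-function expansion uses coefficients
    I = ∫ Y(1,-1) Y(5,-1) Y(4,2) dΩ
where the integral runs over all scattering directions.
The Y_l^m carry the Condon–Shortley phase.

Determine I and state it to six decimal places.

Rules hold: Σm=0, L=10 even, 4≤4≤6.
N = 3·11·9 = 297
Δ = 2!·0!·8!/11! = 1/495
Racah Σ t=1..1: t=1:−1/576 = -1/576
⇒ 3j(1 5 4; 0 0 0)² = 5/99, sgn -1
Racah Σ t=2..2: t=2:+1/2880 = 1/2880
⇒ 3j(1 5 4; -1 -1 2)² = 2/165, sgn +1
4πI² = N·(3j₀)²·(3jₘ)² = 2/11
I = -1·√(0.181818/4π) = -0.12028562

-0.120286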